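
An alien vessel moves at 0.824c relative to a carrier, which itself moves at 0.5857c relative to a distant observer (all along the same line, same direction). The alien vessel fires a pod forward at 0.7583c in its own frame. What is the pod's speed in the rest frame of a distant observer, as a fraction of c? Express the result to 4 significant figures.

Apply u = (u'+v)/(1+u'v) twice. Pod in the carrier frame: (0.7583+0.824)/(1+0.7583·0.824) = 1.5823/1.6248392 = 0.97382c.
That velocity, transformed to the rest frame of a distant observer: (0.97382+0.5857)/(1+0.97382·0.5857) = 1.55952/1.570366374 = 0.99309c.

0.9931c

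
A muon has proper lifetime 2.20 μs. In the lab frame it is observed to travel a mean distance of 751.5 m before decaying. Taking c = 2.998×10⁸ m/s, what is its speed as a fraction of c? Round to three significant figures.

0.752c

Let x = d/(cτ) = 751.5 m / (2.998×10⁸ m/s × 2.200×10^-6 s) = 1.1394. Since d = βγcτ, x = βγ = β/√(1−β²).
Solving: β² = x²/(1+x²) = 1.29823/2.29823 = 0.564883, so β = 0.752.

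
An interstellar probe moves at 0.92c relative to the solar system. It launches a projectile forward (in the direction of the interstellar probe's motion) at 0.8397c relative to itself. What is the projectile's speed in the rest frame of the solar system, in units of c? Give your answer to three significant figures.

In units of c, u = (u' + v)/(1 + u'v) with u' = 0.8397 and v = 0.92.
Numerator: 0.8397 + 0.92 = 1.7597. Denominator: 1 + (0.8397)(0.92) = 1.772524.
u = 1.7597/1.772524 = 0.99277, so the speed is 0.993c.

0.993c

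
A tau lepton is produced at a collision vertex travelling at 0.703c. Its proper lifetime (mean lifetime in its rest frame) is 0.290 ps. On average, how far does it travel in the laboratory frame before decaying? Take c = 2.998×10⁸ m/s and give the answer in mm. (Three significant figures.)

0.0859 mm

Lorentz factor: γ = (1 − 0.494209)^(−1/2) = 1.4061.
Lab-frame lifetime: Δt = γτ = 1.4061 × 0.290 ps = 0.40777 ps.
Distance: d = vΔt = 0.703 × 2.998×10⁸ m/s × 4.0777×10^-13 s = 8.59×10^-5 m = 0.0859 mm.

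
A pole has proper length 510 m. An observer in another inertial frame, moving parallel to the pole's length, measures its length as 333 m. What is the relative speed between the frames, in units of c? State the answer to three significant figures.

0.757c

Length contraction gives γ = L₀/L = 510/333 = 1.5315.
β = √(1 − 1/γ²) = √0.57365 = 0.757.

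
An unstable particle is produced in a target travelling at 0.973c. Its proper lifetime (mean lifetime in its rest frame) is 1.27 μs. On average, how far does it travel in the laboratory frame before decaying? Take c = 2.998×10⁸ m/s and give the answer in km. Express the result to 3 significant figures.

With β = 0.973, γ = 1/√(1 − 0.973²) = 1/√0.053271 = 4.3327.
Lab-frame lifetime: Δt = γτ = 4.3327 × 1.27 μs = 5.5025 μs.
Distance: d = vΔt = 0.973 × 2.998×10⁸ m/s × 5.5025×10^-6 s = 1610 m = 1.61 km.

1.61 km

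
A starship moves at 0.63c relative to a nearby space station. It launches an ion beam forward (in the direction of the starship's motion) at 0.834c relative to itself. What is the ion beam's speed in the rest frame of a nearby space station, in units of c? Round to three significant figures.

0.960c

Relativistic velocity addition: u = (u' + v)/(1 + u'v/c²), with u' = 0.834c and v = 0.63c.
Numerator: 0.834 + 0.63 = 1.464. Denominator: 1 + (0.834)(0.63) = 1.52542.
u = 1.464/1.52542 = 0.95974, so the speed is 0.960c.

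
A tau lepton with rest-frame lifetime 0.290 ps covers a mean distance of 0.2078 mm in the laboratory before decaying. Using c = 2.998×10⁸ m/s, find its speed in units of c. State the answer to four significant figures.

d = βγcτ ⇒ βγ = d/(cτ) = 2.078×10^-4 m / (8.6942×10^-5 m) = 2.3901.
β = (βγ)/√(1+(βγ)²) = 2.3901/√6.71258 = 0.9225.

0.9225c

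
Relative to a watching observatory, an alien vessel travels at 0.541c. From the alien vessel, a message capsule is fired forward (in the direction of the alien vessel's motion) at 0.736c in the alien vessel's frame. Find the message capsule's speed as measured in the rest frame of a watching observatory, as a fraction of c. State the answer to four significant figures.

In units of c, u = (u' + v)/(1 + u'v) with u' = 0.736 and v = 0.541.
Numerator: 0.736 + 0.541 = 1.277. Denominator: 1 + (0.736)(0.541) = 1.398176.
u = 1.277/1.398176 = 0.91333, so the speed is 0.9133c.

0.9133c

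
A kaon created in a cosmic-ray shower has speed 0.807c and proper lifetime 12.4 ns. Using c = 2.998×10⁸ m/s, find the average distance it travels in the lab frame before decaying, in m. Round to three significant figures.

5.08 m

β² = 0.651249, so γ = 1/√0.348751 = 1.6933.
Lab-frame lifetime: Δt = γτ = 1.6933 × 12.4 ns = 20.997 ns.
Distance: d = vΔt = 0.807 × 2.998×10⁸ m/s × 2.0997×10^-8 s = 5.08 m.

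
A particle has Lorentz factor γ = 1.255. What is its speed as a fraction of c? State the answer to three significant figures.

β = √(1 − 1/γ²) = √(1 − 1/1.575025) = √0.365089 = 0.604.

0.604c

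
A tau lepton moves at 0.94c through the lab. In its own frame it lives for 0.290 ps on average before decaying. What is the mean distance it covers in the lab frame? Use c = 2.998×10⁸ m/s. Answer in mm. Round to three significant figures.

β² = 0.8836, so γ = 1/√0.1164 = 2.9311.
Lab-frame lifetime: Δt = γτ = 2.9311 × 0.290 ps = 0.85002 ps.
Distance: d = vΔt = 0.94 × 2.998×10⁸ m/s × 8.5002×10^-13 s = 2.40×10^-4 m = 0.240 mm.

0.240 mm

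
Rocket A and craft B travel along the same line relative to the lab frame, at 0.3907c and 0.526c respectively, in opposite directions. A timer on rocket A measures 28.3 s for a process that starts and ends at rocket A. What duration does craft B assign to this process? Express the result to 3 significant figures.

43.6 s

Speed of rocket A in craft B's frame: u = (v_A + v_B)/(1 + v_A v_B/c²) = (0.3907 + 0.526)/(1 + 0.3907×0.526) = 0.9167/1.2055082 = 0.76043; |u| = 0.76043c.
At |u| = 0.76043c, γ = (1 − 0.578254)^(−1/2) = 1.5398.
Rocket A's interval is proper; time dilation gives Δt_B = γΔτ = 1.5398 × 28.3 s = 43.6 s.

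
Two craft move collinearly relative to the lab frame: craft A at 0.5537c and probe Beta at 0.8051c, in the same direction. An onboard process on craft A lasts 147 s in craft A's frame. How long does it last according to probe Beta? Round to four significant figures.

164.9 s

The velocity of craft A relative to probe Beta is (0.5537 − 0.8051)c / (1 − 0.5537×0.8051) = −0.45361c; relative speed 0.45361c.
At |u| = 0.45361c, γ = (1 − 0.205762)^(−1/2) = 1.1221.
Craft A's interval is proper; time dilation gives Δt_B = γΔτ = 1.1221 × 147 s = 164.9 s.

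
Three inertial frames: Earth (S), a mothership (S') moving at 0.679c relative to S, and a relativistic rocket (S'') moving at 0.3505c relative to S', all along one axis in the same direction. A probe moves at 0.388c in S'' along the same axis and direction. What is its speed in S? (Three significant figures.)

0.922c

Compose velocities in two stages. Stage 1 (into S'): u₁ = (0.388+0.3505)/(1+0.388×0.3505) = 0.65009.
Stage 2 (into S): u = (0.65009+0.679)/(1+0.65009×0.679) = 0.92208, so the speed is 0.922c.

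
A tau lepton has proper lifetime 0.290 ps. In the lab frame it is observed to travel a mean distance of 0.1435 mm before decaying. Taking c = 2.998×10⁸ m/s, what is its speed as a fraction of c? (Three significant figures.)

d = βγcτ ⇒ βγ = d/(cτ) = 1.435×10^-4 m / (8.6942×10^-5 m) = 1.6505.
β = (βγ)/√(1+(βγ)²) = 1.6505/√3.72415 = 0.855.

0.855c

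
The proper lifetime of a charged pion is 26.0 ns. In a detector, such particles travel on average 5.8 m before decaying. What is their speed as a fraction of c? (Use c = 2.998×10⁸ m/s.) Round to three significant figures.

0.597c

Lab distance = (lab lifetime)·v = γτ·βc, so βγ = d/(cτ) = 5.800/(2.998×10⁸ × 2.600×10^-8) = 0.74409.
With βγ = 0.74409: γ² = 1 + (βγ)² = 1.55367, and β = (βγ)/γ = 0.74409/1.24646 = 0.597.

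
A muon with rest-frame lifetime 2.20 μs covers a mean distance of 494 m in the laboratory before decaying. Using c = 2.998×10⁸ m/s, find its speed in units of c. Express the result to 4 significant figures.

Let x = d/(cτ) = 494.0 m / (2.998×10⁸ m/s × 2.200×10^-6 s) = 0.74898. Since d = βγcτ, x = βγ = β/√(1−β²).
Solving: β² = x²/(1+x²) = 0.560971/1.560971 = 0.359373, so β = 0.5995.

0.5995c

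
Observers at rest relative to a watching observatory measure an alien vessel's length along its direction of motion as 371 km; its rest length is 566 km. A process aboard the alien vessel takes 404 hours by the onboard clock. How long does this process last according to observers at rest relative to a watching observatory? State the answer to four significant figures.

Length contraction gives γ = L₀/L = 566/371 = 1.52561.
Δt = γΔτ = 1.52561 × 404 = 616.3 hours.

616.3 hours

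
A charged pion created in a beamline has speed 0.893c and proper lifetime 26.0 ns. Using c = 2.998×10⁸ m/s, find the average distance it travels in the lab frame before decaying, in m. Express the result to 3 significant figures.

15.5 m

γ = 1/√(1 − β²) = 1/√(1 − 0.797449) = 1/√0.202551 = 1/0.450057 = 2.2219.
Lab-frame lifetime: Δt = γτ = 2.2219 × 26.0 ns = 57.769 ns.
Distance: d = vΔt = 0.893 × 2.998×10⁸ m/s × 5.7769×10^-8 s = 15.5 m.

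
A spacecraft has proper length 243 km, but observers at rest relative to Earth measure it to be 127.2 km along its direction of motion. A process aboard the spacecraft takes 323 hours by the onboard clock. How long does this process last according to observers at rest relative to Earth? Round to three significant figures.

γ = L₀/L = 243/127.2 = 1.91038.
The same γ dilates the second interval: 1.91038 × 323 hours = 617 hours.

617 hours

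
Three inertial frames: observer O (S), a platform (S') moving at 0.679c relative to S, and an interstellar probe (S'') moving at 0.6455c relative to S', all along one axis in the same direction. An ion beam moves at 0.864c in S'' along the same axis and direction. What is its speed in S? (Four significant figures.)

Compose velocities in two stages. Stage 1 (into S'): u₁ = (0.864+0.6455)/(1+0.864×0.6455) = 0.96905.
Stage 2 (into S): u = (0.96905+0.679)/(1+0.96905×0.679) = 0.99401, so the speed is 0.9940c.

0.9940c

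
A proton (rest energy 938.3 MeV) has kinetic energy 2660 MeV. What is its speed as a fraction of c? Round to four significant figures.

γ = 1 + K/(mc²) = 1 + 2660/938.3 = 3.8349.
β = √(1 − 1/γ²) = √(1 − 0.0679973) = √0.9320027 = 0.9654.

0.9654c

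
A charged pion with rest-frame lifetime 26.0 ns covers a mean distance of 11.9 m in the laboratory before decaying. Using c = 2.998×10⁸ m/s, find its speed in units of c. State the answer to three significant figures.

Lab distance = (lab lifetime)·v = γτ·βc, so βγ = d/(cτ) = 11.90/(2.998×10⁸ × 2.600×10^-8) = 1.5267.
With βγ = 1.5267: γ² = 1 + (βγ)² = 3.33081, and β = (βγ)/γ = 1.5267/1.82505 = 0.837.

0.837c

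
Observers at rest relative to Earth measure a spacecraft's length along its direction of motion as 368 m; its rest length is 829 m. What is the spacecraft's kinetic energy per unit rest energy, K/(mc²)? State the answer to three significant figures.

Length contraction gives γ = L₀/L = 829/368 = 2.25272.
K/(mc²) = γ − 1 = 2.25272 − 1 = 1.25.

1.25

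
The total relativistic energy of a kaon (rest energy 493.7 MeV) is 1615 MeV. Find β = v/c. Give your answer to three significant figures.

0.952

Total energy E = γmc² gives γ = 1615/493.7 = 3.2712.
Hence β = √(1 − 1/γ²) = √(1 − 0.0934514) = √0.9065486 = 0.952.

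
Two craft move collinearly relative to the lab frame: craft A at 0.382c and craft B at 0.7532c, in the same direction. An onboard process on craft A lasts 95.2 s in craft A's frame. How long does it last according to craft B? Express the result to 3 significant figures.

Speed of craft A in craft B's frame: u = (v_A − v_B)/(1 − v_A v_B/c²) = (0.382 − 0.7532)/(1 − 0.382×0.7532) = −0.3712/0.7122776 = −0.52115; |u| = 0.52115c.
γ for this relative speed: γ = 1/√(1 − 0.271597) = 1.1717.
The clock on craft A records proper time, so craft B measures Δt = γΔτ = 1.1717 × 95.2 = 112 s.

112 s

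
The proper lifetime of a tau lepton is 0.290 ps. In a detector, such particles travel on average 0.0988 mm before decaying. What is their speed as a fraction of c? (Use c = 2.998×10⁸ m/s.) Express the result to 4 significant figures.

Lab distance = (lab lifetime)·v = γτ·βc, so βγ = d/(cτ) = 9.880×10^-5/(2.998×10⁸ × 2.900×10^-13) = 1.1364.
With βγ = 1.1364: γ² = 1 + (βγ)² = 2.2914, and β = (βγ)/γ = 1.1364/1.51374 = 0.7507.

0.7507c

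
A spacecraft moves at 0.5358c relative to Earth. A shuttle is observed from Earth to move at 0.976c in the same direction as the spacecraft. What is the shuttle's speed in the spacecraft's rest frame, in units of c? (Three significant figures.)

0.923c

Transform to the spacecraft's frame: u' = (u − v)/(1 − uv/c²).
u' = (0.976 − 0.5358)/(1 − 0.976×0.5358) = 0.4402/0.4770592 = 0.92274.
Speed in the spacecraft's frame: 0.923c (in the same direction).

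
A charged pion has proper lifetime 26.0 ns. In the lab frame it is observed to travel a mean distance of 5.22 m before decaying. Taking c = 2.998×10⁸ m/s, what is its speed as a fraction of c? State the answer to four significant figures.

Lab distance = (lab lifetime)·v = γτ·βc, so βγ = d/(cτ) = 5.220/(2.998×10⁸ × 2.600×10^-8) = 0.66968.
With βγ = 0.66968: γ² = 1 + (βγ)² = 1.448471, and β = (βγ)/γ = 0.66968/1.20352 = 0.5564.

0.5564c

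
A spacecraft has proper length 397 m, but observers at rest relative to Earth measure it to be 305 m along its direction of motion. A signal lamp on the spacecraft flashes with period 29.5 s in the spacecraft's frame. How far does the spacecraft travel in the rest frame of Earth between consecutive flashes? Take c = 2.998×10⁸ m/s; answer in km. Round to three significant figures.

7.37×10^6 km

γ = L₀/L = 397/305 = 1.30164.
β = √(1 − 1/γ²) = 0.64014. Lab-frame period = γτ = 1.30164×29.5 s = 38.398 s. Distance = βc × γτ = 0.64014 × 2.998×10⁸ m/s × 38.398 s = 7.3691×10^9 m = 7.37×10^6 km.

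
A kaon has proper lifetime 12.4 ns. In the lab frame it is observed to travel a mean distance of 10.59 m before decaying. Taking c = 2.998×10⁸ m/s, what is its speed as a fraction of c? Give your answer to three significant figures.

d = βγcτ ⇒ βγ = d/(cτ) = 10.59 m / (3.71752 m) = 2.8487.
β = (βγ)/√(1+(βγ)²) = 2.8487/√9.11509 = 0.944.

0.944c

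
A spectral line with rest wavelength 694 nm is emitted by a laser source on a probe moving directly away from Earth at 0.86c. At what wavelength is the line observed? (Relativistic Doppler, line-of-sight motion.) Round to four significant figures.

Relativistic Doppler for wavelength: λ_obs = λ_src · √((1+β)/(1−β)).
With β = 0.86: factor = √(1.86/0.14) = 3.645.
λ_obs = 694 × 3.645 = 2530 nm.

2530 nm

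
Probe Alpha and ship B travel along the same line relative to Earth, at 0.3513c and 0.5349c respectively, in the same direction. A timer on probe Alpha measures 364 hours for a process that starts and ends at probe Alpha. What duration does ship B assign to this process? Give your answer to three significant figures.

374 hours

Speed of probe Alpha in ship B's frame: u = (v_A − v_B)/(1 − v_A v_B/c²) = (0.3513 − 0.5349)/(1 − 0.3513×0.5349) = −0.1836/0.81208963 = −0.22608; |u| = 0.22608c.
γ for this relative speed: γ = 1/√(1 − 0.0511122) = 1.0266.
Probe Alpha's interval is proper; time dilation gives Δt_B = γΔτ = 1.0266 × 364 hours = 374 hours.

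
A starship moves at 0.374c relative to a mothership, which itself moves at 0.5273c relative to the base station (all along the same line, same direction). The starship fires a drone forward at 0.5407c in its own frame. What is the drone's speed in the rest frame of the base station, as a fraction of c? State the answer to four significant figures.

0.9193c

Apply u = (u'+v)/(1+u'v) twice. Drone in the mothership frame: (0.5407+0.374)/(1+0.5407·0.374) = 0.9147/1.2022218 = 0.76084c.
That velocity, transformed to the rest frame of the base station: (0.76084+0.5273)/(1+0.76084·0.5273) = 1.28814/1.401190932 = 0.91932c.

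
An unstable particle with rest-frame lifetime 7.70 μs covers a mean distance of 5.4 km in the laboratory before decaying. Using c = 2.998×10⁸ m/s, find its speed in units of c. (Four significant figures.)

0.9195c

d = βγcτ ⇒ βγ = d/(cτ) = 5400 m / (2308.46 m) = 2.3392.
β = (βγ)/√(1+(βγ)²) = 2.3392/√6.47186 = 0.9195.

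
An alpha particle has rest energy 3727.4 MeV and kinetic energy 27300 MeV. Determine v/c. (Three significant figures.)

K = (γ−1)mc², so γ = 1 + 27300/3727.4 = 8.3241.
Then v/c = √(1 − γ⁻²) = √(1 − 0.014432) = √0.985568 = 0.993.

0.993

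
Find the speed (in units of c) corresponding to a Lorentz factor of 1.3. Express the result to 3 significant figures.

0.639c

β = √(1 − 1/γ²) = √(1 − 1/1.69) = √0.408284 = 0.639.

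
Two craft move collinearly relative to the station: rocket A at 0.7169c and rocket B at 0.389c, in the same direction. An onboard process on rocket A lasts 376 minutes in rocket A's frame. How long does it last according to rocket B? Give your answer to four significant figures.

Transform rocket A's velocity into rocket B's frame: (0.7169 − 0.389)/(1 − 0.7169·0.389) = 0.3279/0.7211259, so the relative speed is 0.45471c.
At |u| = 0.45471c, γ = (1 − 0.206761)^(−1/2) = 1.1228.
The clock on rocket A records proper time, so rocket B measures Δt = γΔτ = 1.1228 × 376 = 422.2 minutes.

422.2 minutes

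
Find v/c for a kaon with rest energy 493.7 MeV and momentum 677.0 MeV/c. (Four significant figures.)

pc/(mc²) = 677.0/493.7 = 1.3713 = βγ = β/√(1−β²).
So β² = x²/(1 + x²) with x = 1.3713: x² = 1.88046, β² = 1.88046/2.88046 = 0.652833, β = 0.8080.

0.8080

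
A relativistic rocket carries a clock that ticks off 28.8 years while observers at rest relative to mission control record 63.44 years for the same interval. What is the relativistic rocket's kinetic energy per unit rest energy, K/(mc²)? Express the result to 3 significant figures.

1.20

The time-dilation ratio gives γ = 63.44/28.8 = 2.20278.
Since K = (γ−1)mc², K/(mc²) = 2.20278 − 1 = 1.20.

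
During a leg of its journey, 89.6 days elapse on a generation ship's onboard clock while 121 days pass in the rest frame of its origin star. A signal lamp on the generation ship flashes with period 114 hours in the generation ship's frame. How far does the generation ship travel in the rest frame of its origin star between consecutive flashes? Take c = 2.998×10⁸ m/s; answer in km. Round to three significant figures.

1.12×10^11 km

The time-dilation ratio gives γ = 121/89.6 = 1.35045.
β = √(1 − 1/γ²) = 0.67206. Lab-frame period = γτ = 1.35045×114 hours = 153.95 hours. Distance = βc × γτ = 0.67206 × 2.998×10⁸ m/s × 554220 s = 1.1167×10^14 m = 1.12×10^11 km.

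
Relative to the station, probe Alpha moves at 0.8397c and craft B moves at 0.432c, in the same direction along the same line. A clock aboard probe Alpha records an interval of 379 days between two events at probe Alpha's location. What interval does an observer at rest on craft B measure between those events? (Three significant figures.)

Speed of probe Alpha in craft B's frame: u = (v_A − v_B)/(1 − v_A v_B/c²) = (0.8397 − 0.432)/(1 − 0.8397×0.432) = 0.4077/0.6372496 = 0.63978; |u| = 0.63978c.
At |u| = 0.63978c, γ = (1 − 0.409318)^(−1/2) = 1.3011.
The clock on probe Alpha records proper time, so craft B measures Δt = γΔτ = 1.3011 × 379 = 493 days.

493 days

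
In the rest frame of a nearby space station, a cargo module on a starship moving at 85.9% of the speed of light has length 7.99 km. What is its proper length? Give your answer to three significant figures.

15.6 km

γ = 1/√(1 − β²) = 1/√(1 − 0.737881) = 1/√0.262119 = 1/0.511976 = 1.9532.
Proper length: L₀ = γ·L = 1.9532 × 7.99 = 15.6 km.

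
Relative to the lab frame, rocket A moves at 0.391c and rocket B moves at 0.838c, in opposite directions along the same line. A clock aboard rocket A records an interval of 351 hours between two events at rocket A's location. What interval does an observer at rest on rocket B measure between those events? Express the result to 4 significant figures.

Transform rocket A's velocity into rocket B's frame: (0.391 + 0.838)/(1 + 0.391·0.838) = 1.229/1.327658, so the relative speed is 0.92569c.
γ for this relative speed: γ = 1/√(1 − 0.856902) = 2.6435.
The clock on rocket A records proper time, so rocket B measures Δt = γΔτ = 2.6435 × 351 = 927.9 hours.

927.9 hours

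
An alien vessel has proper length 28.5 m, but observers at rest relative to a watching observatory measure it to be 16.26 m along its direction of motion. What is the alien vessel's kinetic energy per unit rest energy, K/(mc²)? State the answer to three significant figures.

From L = L₀/γ: γ = 28.5/16.26 = 1.75277.
K/(mc²) = γ − 1 = 1.75277 − 1 = 0.753.

0.753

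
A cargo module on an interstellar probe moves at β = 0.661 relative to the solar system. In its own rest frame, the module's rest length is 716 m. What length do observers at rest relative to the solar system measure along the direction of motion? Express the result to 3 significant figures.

β² = 0.436921, so γ = 1/√0.563079 = 1.3326.
Length contraction: L = L₀/γ = 716/1.3326 = 537 m.

537 m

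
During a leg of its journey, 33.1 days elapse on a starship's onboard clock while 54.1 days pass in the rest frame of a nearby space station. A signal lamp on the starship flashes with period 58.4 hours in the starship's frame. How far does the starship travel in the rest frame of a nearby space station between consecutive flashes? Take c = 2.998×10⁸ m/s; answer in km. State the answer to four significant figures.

8.149×10^10 km

The time-dilation ratio gives γ = 54.1/33.1 = 1.63444.
β = √(1 − 1/γ²) = 0.79099. Lab-frame period = γτ = 1.63444×58.4 hours = 95.451 hours. Distance = βc × γτ = 0.79099 × 2.998×10⁸ m/s × 343623.6 s = 8.1486×10^13 m = 8.149×10^10 km.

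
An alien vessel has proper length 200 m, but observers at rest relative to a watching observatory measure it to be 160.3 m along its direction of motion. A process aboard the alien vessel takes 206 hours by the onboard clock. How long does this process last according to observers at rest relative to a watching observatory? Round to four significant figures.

γ = L₀/L = 200/160.3 = 1.24766.
The same γ dilates the second interval: 1.24766 × 206 hours = 257.0 hours.

257.0 hours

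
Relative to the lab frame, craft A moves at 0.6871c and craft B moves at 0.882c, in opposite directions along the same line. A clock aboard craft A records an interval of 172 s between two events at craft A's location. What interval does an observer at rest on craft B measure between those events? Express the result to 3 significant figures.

Speed of craft A in craft B's frame: u = (v_A + v_B)/(1 + v_A v_B/c²) = (0.6871 + 0.882)/(1 + 0.6871×0.882) = 1.5691/1.6060222 = 0.97701; |u| = 0.97701c.
At |u| = 0.97701c, γ = (1 − 0.954549)^(−1/2) = 4.6906.
Craft A's interval is proper; time dilation gives Δt_B = γΔτ = 4.6906 × 172 s = 807 s.

807 s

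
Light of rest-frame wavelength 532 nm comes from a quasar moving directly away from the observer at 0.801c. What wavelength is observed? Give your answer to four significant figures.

1600 nm

Relativistic Doppler for wavelength: λ_obs = λ_src · √((1+β)/(1−β)).
With β = 0.801: factor = √(1.801/0.199) = 3.0084.
λ_obs = 532 × 3.0084 = 1600 nm.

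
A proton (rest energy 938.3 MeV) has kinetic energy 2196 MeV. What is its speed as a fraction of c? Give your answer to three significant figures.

0.954c

γ = 1 + K/(mc²) = 1 + 2196/938.3 = 3.3404.
β = √(1 − 1/γ²) = √(1 − 0.0896196) = √0.9103804 = 0.954.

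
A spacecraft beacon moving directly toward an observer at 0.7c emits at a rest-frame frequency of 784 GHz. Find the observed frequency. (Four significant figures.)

Relativistic Doppler (source moving toward): f_obs = f_src · √((1+β)/(1−β)).
With β = 0.7: factor = √(1.7/0.3) = 2.3805.
f_obs = 784 × 2.3805 = 1866 GHz.

1866 GHz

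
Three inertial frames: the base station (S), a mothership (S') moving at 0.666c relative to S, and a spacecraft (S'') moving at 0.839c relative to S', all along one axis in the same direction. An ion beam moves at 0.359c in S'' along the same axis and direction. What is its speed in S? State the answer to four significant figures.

Apply u = (u'+v)/(1+u'v) twice. Ion beam in the mothership frame: (0.359+0.839)/(1+0.359·0.839) = 1.198/1.301201 = 0.92069c.
That velocity, transformed to the rest frame of the base station: (0.92069+0.666)/(1+0.92069·0.666) = 1.58669/1.61317954 = 0.98358c.

0.9836c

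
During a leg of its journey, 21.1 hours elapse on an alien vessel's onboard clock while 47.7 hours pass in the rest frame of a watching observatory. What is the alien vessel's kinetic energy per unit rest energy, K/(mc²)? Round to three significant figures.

The time-dilation ratio gives γ = 47.7/21.1 = 2.26066.
K/(mc²) = γ − 1 = 2.26066 − 1 = 1.26.

1.26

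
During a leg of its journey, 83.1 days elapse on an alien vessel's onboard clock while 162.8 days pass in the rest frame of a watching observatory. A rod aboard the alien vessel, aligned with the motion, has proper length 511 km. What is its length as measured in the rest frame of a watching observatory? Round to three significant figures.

γ = Δt/Δτ = 162.8/83.1 = 1.95909.
The rod contracts by the same γ: 511 km / 1.95909 = 261 km.

261 km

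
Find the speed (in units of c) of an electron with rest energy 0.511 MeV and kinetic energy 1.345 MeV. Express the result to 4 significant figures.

0.9614c

γ = 1 + K/(mc²) = 1 + 1.345/0.511 = 3.6321.
β = √(1 − 1/γ²) = √(1 − 0.0758027) = √0.9241973 = 0.9614.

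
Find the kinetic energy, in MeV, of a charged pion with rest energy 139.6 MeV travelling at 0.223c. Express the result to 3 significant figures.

With β = 0.223, γ = 1/√(1 − 0.223²) = 1/√0.950271 = 1.025832.
Kinetic energy: K = (γ − 1)mc² = (1.025832 − 1) × 139.6 MeV = 0.025832 × 139.6 = 3.61 MeV.

3.61 MeV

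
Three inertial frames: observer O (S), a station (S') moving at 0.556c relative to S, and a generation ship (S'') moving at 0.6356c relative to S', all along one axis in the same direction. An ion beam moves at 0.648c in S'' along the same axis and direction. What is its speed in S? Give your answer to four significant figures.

First combine the ion beam and generation ship (S''→S'): u₁ = (0.648 + 0.6356)/(1 + 0.648×0.6356) = 1.2836/1.4118688 = 0.90915.
Then combine with the station (S'→S): u = (0.90915 + 0.556)/(1 + 0.90915×0.556) = 1.46515/1.5054874 = 0.97321.

0.9732c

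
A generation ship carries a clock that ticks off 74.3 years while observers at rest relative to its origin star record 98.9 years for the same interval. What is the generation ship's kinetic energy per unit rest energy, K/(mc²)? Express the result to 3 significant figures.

From Δt = γΔτ: γ = 98.9/74.3 = 1.33109.
K/(mc²) = γ − 1 = 1.33109 − 1 = 0.331.

0.331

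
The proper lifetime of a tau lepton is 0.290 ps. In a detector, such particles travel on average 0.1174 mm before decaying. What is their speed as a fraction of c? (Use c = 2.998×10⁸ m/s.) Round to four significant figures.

d = βγcτ ⇒ βγ = d/(cτ) = 1.174×10^-4 m / (8.6942×10^-5 m) = 1.3503.
β = (βγ)/√(1+(βγ)²) = 1.3503/√2.82331 = 0.8036.

0.8036c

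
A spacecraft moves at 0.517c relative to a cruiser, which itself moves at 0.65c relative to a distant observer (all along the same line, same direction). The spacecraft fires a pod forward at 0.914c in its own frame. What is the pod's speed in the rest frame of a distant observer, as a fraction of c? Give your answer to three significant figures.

0.994c

First combine the pod and spacecraft (S''→S'): u₁ = (0.914 + 0.517)/(1 + 0.914×0.517) = 1.431/1.472538 = 0.97179.
Then combine with the cruiser (S'→S): u = (0.97179 + 0.65)/(1 + 0.97179×0.65) = 1.62179/1.6316635 = 0.99395.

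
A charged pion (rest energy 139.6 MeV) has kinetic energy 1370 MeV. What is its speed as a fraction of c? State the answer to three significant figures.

0.996c

K = (γ−1)mc², so γ = 1 + 1370/139.6 = 10.814.
Then v/c = √(1 − γ⁻²) = √(1 − 0.0085512) = √0.9914488 = 0.996.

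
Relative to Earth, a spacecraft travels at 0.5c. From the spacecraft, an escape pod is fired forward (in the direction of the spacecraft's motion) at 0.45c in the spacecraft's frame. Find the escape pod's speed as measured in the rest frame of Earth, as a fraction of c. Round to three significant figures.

0.776c

In units of c, u = (u' + v)/(1 + u'v) with u' = 0.45 and v = 0.5.
Numerator: 0.45 + 0.5 = 0.95. Denominator: 1 + (0.45)(0.5) = 1.225.
u = 0.95/1.225 = 0.77551, so the speed is 0.776c.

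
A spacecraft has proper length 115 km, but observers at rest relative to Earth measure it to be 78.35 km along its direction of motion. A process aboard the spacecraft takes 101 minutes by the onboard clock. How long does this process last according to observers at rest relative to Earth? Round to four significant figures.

Length contraction gives γ = L₀/L = 115/78.35 = 1.46777.
The same γ dilates the second interval: 1.46777 × 101 minutes = 148.2 minutes.

148.2 minutes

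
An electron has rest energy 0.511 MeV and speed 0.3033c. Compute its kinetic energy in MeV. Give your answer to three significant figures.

Lorentz factor: γ = (1 − 0.09199089)^(−1/2) = 1.049433.
Kinetic energy: K = (γ − 1)mc² = (1.049433 − 1) × 0.511 MeV = 0.049433 × 0.511 = 0.0253 MeV.

0.0253 MeV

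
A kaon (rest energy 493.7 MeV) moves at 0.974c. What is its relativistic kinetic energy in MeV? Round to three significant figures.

1690 MeV

β² = 0.948676, so γ = 1/√0.051324 = 4.4141.
Kinetic energy: K = (γ − 1)mc² = (4.4141 − 1) × 493.7 MeV = 3.4141 × 493.7 = 1690 MeV.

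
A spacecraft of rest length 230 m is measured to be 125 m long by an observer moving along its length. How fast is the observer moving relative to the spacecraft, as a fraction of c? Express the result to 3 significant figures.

0.839c

Length contraction gives γ = L₀/L = 230/125 = 1.84.
β = √(1 − 1/γ²) = √0.704631 = 0.839.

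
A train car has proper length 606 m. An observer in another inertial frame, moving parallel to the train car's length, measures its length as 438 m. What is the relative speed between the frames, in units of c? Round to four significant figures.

0.6911c

Length contraction gives γ = L₀/L = 606/438 = 1.3836.
β = √(1 − 1/γ²) = √0.477629 = 0.6911.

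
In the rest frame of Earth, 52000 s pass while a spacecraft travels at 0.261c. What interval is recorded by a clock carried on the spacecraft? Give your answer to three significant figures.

50200 s

β² = 0.068121, so γ = 1/√0.931879 = 1.0359.
The spacecraft's clock runs slow as seen from Earth, so Δτ = Δt/γ = 52000/1.0359 = 50200 s.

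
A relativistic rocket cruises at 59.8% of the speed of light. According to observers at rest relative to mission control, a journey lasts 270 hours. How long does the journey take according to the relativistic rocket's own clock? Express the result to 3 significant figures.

216 hours

With β = 0.598, γ = 1/√(1 − 0.598²) = 1/√0.642396 = 1.2477.
The moving clock records proper time: Δτ = Δt/γ = 270/1.2477 = 216 hours.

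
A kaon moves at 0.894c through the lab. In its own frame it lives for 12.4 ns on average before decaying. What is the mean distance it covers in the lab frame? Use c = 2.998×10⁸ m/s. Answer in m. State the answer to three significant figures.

7.42 m

γ = 1/√(1 − β²) = 1/√(1 − 0.799236) = 1/√0.200764 = 1/0.448067 = 2.2318.
Lab-frame lifetime: Δt = γτ = 2.2318 × 12.4 ns = 27.674 ns.
Distance: d = vΔt = 0.894 × 2.998×10⁸ m/s × 2.7674×10^-8 s = 7.42 m.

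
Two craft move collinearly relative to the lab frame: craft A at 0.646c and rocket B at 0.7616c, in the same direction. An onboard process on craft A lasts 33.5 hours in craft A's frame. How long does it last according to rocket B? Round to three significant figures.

Speed of craft A in rocket B's frame: u = (v_A − v_B)/(1 − v_A v_B/c²) = (0.646 − 0.7616)/(1 − 0.646×0.7616) = −0.1156/0.5080064 = −0.22756; |u| = 0.22756c.
At |u| = 0.22756c, γ = (1 − 0.0517836)^(−1/2) = 1.0269.
Craft A's interval is proper; time dilation gives Δt_B = γΔτ = 1.0269 × 33.5 hours = 34.4 hours.

34.4 hours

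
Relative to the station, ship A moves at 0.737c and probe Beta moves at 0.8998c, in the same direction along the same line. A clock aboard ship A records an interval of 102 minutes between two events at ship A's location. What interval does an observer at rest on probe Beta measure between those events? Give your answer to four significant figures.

116.5 minutes

Transform ship A's velocity into probe Beta's frame: (0.737 − 0.8998)/(1 − 0.737·0.8998) = −0.1628/0.3368474, so the relative speed is 0.4833c.
γ for this relative speed: γ = 1/√(1 − 0.233579) = 1.1423.
Ship A's interval is proper; time dilation gives Δt_B = γΔτ = 1.1423 × 102 minutes = 116.5 minutes.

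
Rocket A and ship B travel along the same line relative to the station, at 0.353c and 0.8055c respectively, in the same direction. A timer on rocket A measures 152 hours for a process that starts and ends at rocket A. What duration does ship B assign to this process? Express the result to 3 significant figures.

196 hours

Transform rocket A's velocity into ship B's frame: (0.353 − 0.8055)/(1 − 0.353·0.8055) = −0.4525/0.7156585, so the relative speed is 0.63228c.
γ for this relative speed: γ = 1/√(1 − 0.399778) = 1.2908.
The clock on rocket A records proper time, so ship B measures Δt = γΔτ = 1.2908 × 152 = 196 hours.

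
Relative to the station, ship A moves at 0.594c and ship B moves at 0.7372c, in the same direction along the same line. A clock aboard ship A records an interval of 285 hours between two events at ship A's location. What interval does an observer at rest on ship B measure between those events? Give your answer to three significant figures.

295 hours

The velocity of ship A relative to ship B is (0.594 − 0.7372)c / (1 − 0.594×0.7372) = −0.25476c; relative speed 0.25476c.
γ for this relative speed: γ = 1/√(1 − 0.0649027) = 1.0341.
Ship A's interval is proper; time dilation gives Δt_B = γΔτ = 1.0341 × 285 hours = 295 hours.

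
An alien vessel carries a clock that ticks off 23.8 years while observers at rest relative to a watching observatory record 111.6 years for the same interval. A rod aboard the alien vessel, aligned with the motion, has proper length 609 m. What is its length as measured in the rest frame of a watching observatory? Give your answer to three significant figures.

The time-dilation ratio gives γ = 111.6/23.8 = 4.68908.
The rod contracts by the same γ: 609 m / 4.68908 = 130 m.

130 m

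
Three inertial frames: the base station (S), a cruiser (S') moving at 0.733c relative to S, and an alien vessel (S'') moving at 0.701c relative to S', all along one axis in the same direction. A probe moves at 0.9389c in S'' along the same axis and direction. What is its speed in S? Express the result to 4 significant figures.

0.9983c

Apply u = (u'+v)/(1+u'v) twice. Probe in the cruiser frame: (0.9389+0.701)/(1+0.9389·0.701) = 1.6399/1.6581689 = 0.98898c.
That velocity, transformed to the rest frame of the base station: (0.98898+0.733)/(1+0.98898·0.733) = 1.72198/1.72492234 = 0.99829c.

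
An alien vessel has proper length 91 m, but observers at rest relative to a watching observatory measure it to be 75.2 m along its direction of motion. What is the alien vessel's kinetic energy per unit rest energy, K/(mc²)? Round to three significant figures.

0.210

From L = L₀/γ: γ = 91/75.2 = 1.21011.
K/(mc²) = γ − 1 = 1.21011 − 1 = 0.210.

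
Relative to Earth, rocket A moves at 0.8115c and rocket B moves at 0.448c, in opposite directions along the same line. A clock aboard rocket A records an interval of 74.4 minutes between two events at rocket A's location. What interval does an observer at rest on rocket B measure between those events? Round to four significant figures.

Speed of rocket A in rocket B's frame: u = (v_A + v_B)/(1 + v_A v_B/c²) = (0.8115 + 0.448)/(1 + 0.8115×0.448) = 1.2595/1.363552 = 0.92369; |u| = 0.92369c.
At |u| = 0.92369c, γ = (1 − 0.853203)^(−1/2) = 2.61.
The clock on rocket A records proper time, so rocket B measures Δt = γΔτ = 2.61 × 74.4 = 194.2 minutes.

194.2 minutes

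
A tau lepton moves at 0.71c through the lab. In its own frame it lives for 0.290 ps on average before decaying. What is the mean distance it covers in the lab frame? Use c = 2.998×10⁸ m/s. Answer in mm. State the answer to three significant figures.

With β = 0.71, γ = 1/√(1 − 0.71²) = 1/√0.4959 = 1.42.
Lab-frame lifetime: Δt = γτ = 1.42 × 0.290 ps = 0.4118 ps.
Distance: d = vΔt = 0.71 × 2.998×10⁸ m/s × 4.1180×10^-13 s = 8.77×10^-5 m = 0.0877 mm.

0.0877 mm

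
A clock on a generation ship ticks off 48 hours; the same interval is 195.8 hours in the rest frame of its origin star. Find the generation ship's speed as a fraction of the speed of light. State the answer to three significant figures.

γ = Δt/Δτ = 195.8/48 = 4.0792.
β = √(1 − 1/γ²) = √(1 − 0.0600966) = √0.9399034 = 0.969.

0.969c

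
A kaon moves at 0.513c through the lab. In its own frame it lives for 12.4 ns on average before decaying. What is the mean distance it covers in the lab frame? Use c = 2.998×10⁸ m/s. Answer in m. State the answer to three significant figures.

With β = 0.513, γ = 1/√(1 − 0.513²) = 1/√0.736831 = 1.165.
Lab-frame lifetime: Δt = γτ = 1.165 × 12.4 ns = 14.446 ns.
Distance: d = vΔt = 0.513 × 2.998×10⁸ m/s × 1.4446×10^-8 s = 2.22 m.

2.22 m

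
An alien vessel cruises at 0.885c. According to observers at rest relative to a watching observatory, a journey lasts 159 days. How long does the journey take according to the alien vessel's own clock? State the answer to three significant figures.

β² = 0.783225, so γ = 1/√0.216775 = 2.1478.
The moving clock records proper time: Δτ = Δt/γ = 159/2.1478 = 74.0 days.

74.0 days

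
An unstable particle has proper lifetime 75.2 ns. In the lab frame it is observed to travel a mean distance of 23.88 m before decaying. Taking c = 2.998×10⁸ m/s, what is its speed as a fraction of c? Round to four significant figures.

Lab distance = (lab lifetime)·v = γτ·βc, so βγ = d/(cτ) = 23.88/(2.998×10⁸ × 7.520×10^-8) = 1.0592.
With βγ = 1.0592: γ² = 1 + (βγ)² = 2.1219, and β = (βγ)/γ = 1.0592/1.45667 = 0.7271.

0.7271c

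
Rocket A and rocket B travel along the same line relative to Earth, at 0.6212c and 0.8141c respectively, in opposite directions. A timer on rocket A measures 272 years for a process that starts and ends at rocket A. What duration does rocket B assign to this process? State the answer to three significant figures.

900 years

The velocity of rocket A relative to rocket B is (0.6212 + 0.8141)c / (1 + 0.6212×0.8141) = 0.95323c; relative speed 0.95323c.
γ for this relative speed: γ = 1/√(1 − 0.908647) = 3.3086.
Rocket A's interval is proper; time dilation gives Δt_B = γΔτ = 3.3086 × 272 years = 900 years.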